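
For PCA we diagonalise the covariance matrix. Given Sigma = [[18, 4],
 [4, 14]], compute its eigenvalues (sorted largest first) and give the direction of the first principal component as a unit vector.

Step 1 — characteristic polynomial of 2×2 Sigma:
  det(Sigma - λI) = λ² - trace · λ + det = 0.
  trace = 18 + 14 = 32, det = 18·14 - (4)² = 236.
Step 2 — discriminant:
  Δ = trace² - 4·det = 1024 - 944 = 80.
Step 3 — eigenvalues:
  λ = (trace ± √Δ)/2 = (32 ± 8.9443)/2,
  λ_1 = 20.4721,  λ_2 = 11.5279.

Step 4 — unit eigenvector for λ_1: solve (Sigma - λ_1 I)v = 0. First row:
  (18 - 20.4721)·v_x + (4)·v_y = 0, i.e. (-2.4721)·v_x + (4)·v_y = 0,
  so v ∝ (b, λ_1 - a) = (4, 2.4721) = u.
  ||u|| = √((4)² + (2.4721)²) = √(22.1115) ≈ 4.7023,
  v_1 = u/||u|| ≈ (0.8507, 0.5257) (||v_1|| = 1).

λ_1 = 20.4721,  λ_2 = 11.5279;  v_1 ≈ (0.8507, 0.5257)


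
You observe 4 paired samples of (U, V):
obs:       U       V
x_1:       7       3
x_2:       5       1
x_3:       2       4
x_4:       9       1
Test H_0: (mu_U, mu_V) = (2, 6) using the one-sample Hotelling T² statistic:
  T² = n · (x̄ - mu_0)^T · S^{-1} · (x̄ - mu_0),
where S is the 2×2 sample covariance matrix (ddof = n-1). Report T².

Step 1 — sample mean vector:
  mean(U) = (7 + 5 + 2 + 9) / 4 = 23/4 = 5.75
  mean(V) = (3 + 1 + 4 + 1) / 4 = 9/4 = 2.25
  x̄ = (5.75, 2.25),  deviation x̄ - mu_0 = (5.75, 2.25) - (2, 6) = (3.75, -3.75).

Step 2 — sample covariance matrix, S[i,j] = (1/(n-1)) · Σ_k (x_{k,i} - mean_i) · (x_{k,j} - mean_j), divisor n-1 = 3:
  S[U,U] = ((1.25)·(1.25) + (-0.75)·(-0.75) + (-3.75)·(-3.75) + (3.25)·(3.25)) / 3 = 26.75/3 = 8.9167
  S[U,V] = ((1.25)·(0.75) + (-0.75)·(-1.25) + (-3.75)·(1.75) + (3.25)·(-1.25)) / 3 = -8.75/3 = -2.9167
  S[V,V] = ((0.75)·(0.75) + (-1.25)·(-1.25) + (1.75)·(1.75) + (-1.25)·(-1.25)) / 3 = 6.75/3 = 2.25
  S = [[8.9167, -2.9167],
 [-2.9167, 2.25]].

Step 3 — invert S. det(S) = 8.9167·2.25 - (-2.9167)² = 11.5556.
  S^{-1} = (1/det) · [[d, -b], [-b, a]] = [[0.1947, 0.2524],
 [0.2524, 0.7716]].

Step 4 — quadratic form (x̄ - mu_0)^T · S^{-1} · (x̄ - mu_0):
  S^{-1} · (x̄ - mu_0) = (-0.2163, -1.9471),
  (x̄ - mu_0)^T · [...] = (3.75)·(-0.2163) + (-3.75)·(-1.9471) = 6.4904.

Step 5 — scale by n: T² = 4 · 6.4904 = 25.9615.

T² ≈ 25.9615


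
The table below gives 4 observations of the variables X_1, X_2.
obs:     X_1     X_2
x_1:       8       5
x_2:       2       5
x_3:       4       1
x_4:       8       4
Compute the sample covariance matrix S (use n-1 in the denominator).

Step 1 — column means:
  mean(X_1) = (8 + 2 + 4 + 8) / 4 = 22/4 = 5.5
  mean(X_2) = (5 + 5 + 1 + 4) / 4 = 15/4 = 3.75

Step 2 — sample covariance S[i,j] = (1/(n-1)) · Σ_k (x_{k,i} - mean_i) · (x_{k,j} - mean_j), with n-1 = 3.
  S[X_1,X_1] = ((2.5)·(2.5) + (-3.5)·(-3.5) + (-1.5)·(-1.5) + (2.5)·(2.5)) / 3 = 27/3 = 9
  S[X_1,X_2] = ((2.5)·(1.25) + (-3.5)·(1.25) + (-1.5)·(-2.75) + (2.5)·(0.25)) / 3 = 3.5/3 = 1.1667
  S[X_2,X_2] = ((1.25)·(1.25) + (1.25)·(1.25) + (-2.75)·(-2.75) + (0.25)·(0.25)) / 3 = 10.75/3 = 3.5833

S is symmetric (S[j,i] = S[i,j]). Assembling:

S = [[9, 1.1667],
 [1.1667, 3.5833]]


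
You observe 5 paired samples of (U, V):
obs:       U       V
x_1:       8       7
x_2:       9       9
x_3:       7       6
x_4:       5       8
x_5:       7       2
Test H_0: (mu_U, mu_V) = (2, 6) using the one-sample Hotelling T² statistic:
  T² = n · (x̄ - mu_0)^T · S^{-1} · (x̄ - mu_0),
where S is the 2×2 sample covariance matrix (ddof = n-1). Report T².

Step 1 — sample mean vector:
  mean(U) = (8 + 9 + 7 + 5 + 7) / 5 = 36/5 = 7.2
  mean(V) = (7 + 9 + 6 + 8 + 2) / 5 = 32/5 = 6.4
  x̄ = (7.2, 6.4),  deviation x̄ - mu_0 = (7.2, 6.4) - (2, 6) = (5.2, 0.4).

Step 2 — sample covariance matrix, S[i,j] = (1/(n-1)) · Σ_k (x_{k,i} - mean_i) · (x_{k,j} - mean_j), divisor n-1 = 4:
  S[U,U] = ((0.8)·(0.8) + (1.8)·(1.8) + (-0.2)·(-0.2) + (-2.2)·(-2.2) + (-0.2)·(-0.2)) / 4 = 8.8/4 = 2.2
  S[U,V] = ((0.8)·(0.6) + (1.8)·(2.6) + (-0.2)·(-0.4) + (-2.2)·(1.6) + (-0.2)·(-4.4)) / 4 = 2.6/4 = 0.65
  S[V,V] = ((0.6)·(0.6) + (2.6)·(2.6) + (-0.4)·(-0.4) + (1.6)·(1.6) + (-4.4)·(-4.4)) / 4 = 29.2/4 = 7.3
  S = [[2.2, 0.65],
 [0.65, 7.3]].

Step 3 — invert S. det(S) = 2.2·7.3 - (0.65)² = 15.6375.
  S^{-1} = (1/det) · [[d, -b], [-b, a]] = [[0.4668, -0.0416],
 [-0.0416, 0.1407]].

Step 4 — quadratic form (x̄ - mu_0)^T · S^{-1} · (x̄ - mu_0):
  S^{-1} · (x̄ - mu_0) = (2.4109, -0.1599),
  (x̄ - mu_0)^T · [...] = (5.2)·(2.4109) + (0.4)·(-0.1599) = 12.4726.

Step 5 — scale by n: T² = 5 · 12.4726 = 62.3629.

T² ≈ 62.3629


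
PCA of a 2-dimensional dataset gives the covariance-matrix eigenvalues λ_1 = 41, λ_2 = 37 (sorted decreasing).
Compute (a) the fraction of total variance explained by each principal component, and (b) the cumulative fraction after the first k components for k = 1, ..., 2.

Step 1 — total variance = trace(Sigma) = Σ λ_i = 41 + 37 = 78.

Step 2 — fraction explained by component i = λ_i / Σ λ:
  PC1: 41/78 = 0.5256
  PC2: 37/78 = 0.4744

Step 3 — cumulative fraction after k components = (λ_1 + ... + λ_k) / Σ λ:
  k = 1: 41/78 = 0.5256
  k = 2: (41 + 37)/78 = 78/78 = 1

Summary (fraction, with percent):

explained: PC1 0.5256 (52.56%), PC2 0.4744 (47.44%);  cumulative: 0.5256, 1


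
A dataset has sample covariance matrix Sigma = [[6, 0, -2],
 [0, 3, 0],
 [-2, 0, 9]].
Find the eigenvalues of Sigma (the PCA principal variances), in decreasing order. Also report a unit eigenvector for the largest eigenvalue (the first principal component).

Step 1 — characteristic polynomial p(λ) = det(λI - Sigma) = λ³ - tr·λ² + c_1·λ - det, where tr = trace, c_1 = sum of the principal 2×2 minors, det = det(Sigma):
  tr = 6 + 3 + 9 = 18,
  c_1 = (6·3 - (0)²) + (6·9 - (-2)²) + (3·9 - (0)²) = 18 + 50 + 27 = 95,
  det = 6·(3·9 - (0)²) - (0)·((0)·9 - (0)·(-2)) + (-2)·((0)·(0) - 3·(-2)) = 6·(27) - (0)·(0) + (-2)·(6) = 150.
  So p(λ) = λ³ - 18λ² + 95λ - 150.
Step 2 — look for an integer root (rational root theorem: any rational root is an integer divisor of 150). Testing λ = 3:
  p(3) = 27 - 162 + 285 - 150 = 0  ✓
  Dividing out (λ - 3): p(λ) = (λ - 3)(λ² - 15λ + 50).
Step 3 — remaining eigenvalues from the quadratic λ² - 15λ + 50 = 0:
  Δ = 15² - 4·50 = 225 - 200 = 25,  λ = (15 ± √25)/2 = (15 ± 5)/2 = 10 or 5.
  Sorted: λ_1 = 10,  λ_2 = 5,  λ_3 = 3  (check: sum = 18 = tr ✓).

Step 4 — unit eigenvector for λ_1 = 10: v spans the null space of (Sigma - λ_1 I), whose rows are
  r_1 = (-4, 0, -2),  r_2 = (0, -7, 0),  r_3 = (-2, 0, -1).
  v is orthogonal to every row, so take v ∝ r_1 × r_2 = ((0)·(0) - (-2)·(-7), (-2)·(0) - (-4)·(0), (-4)·(-7) - (0)·(0)) = (-14, 0, 28).
  Rescale (divide by 14; multiply by -1 so the first nonzero entry is positive): u = (1, 0, -2).
  ||u|| = √((1)² + (0)² + (-2)²) = √(5) ≈ 2.2361,  v_1 = u/||u|| ≈ (0.4472, 0, -0.8944) (||v_1|| = 1).

λ_1 = 10,  λ_2 = 5,  λ_3 = 3;  v_1 ≈ (0.4472, 0, -0.8944)


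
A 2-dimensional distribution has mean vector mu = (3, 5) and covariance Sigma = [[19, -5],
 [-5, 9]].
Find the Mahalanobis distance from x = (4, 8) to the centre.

Step 1 — centre the observation: (x - mu) = (1, 3).

Step 2 — invert Sigma. det(Sigma) = 19·9 - (-5)² = 146.
  Sigma^{-1} = (1/det) · [[d, -b], [-b, a]] = [[0.0616, 0.0342],
 [0.0342, 0.1301]].

Step 3 — form the quadratic (x - mu)^T · Sigma^{-1} · (x - mu):
  Sigma^{-1} · (x - mu) = (0.1644, 0.4247).
  (x - mu)^T · [Sigma^{-1} · (x - mu)] = (1)·(0.1644) + (3)·(0.4247) = 1.4384.

Step 4 — take square root: d = √(1.4384) ≈ 1.1993.

d(x, mu) = √(1.4384) ≈ 1.1993


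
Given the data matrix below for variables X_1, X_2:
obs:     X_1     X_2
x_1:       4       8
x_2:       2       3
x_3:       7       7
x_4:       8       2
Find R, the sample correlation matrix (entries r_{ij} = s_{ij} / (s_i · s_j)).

Step 1 — column means:
  mean(X_1) = (4 + 2 + 7 + 8) / 4 = 21/4 = 5.25
  mean(X_2) = (8 + 3 + 7 + 2) / 4 = 20/4 = 5

Step 2 — sample variances and covariances s[i,j] = (1/(n-1)) · Σ_k (x_{k,i} - mean_i) · (x_{k,j} - mean_j), with n-1 = 3:
  s[X_1,X_1] = ((-1.25)·(-1.25) + (-3.25)·(-3.25) + (1.75)·(1.75) + (2.75)·(2.75)) / 3 = 22.75/3 = 7.5833
  s[X_1,X_2] = ((-1.25)·(3) + (-3.25)·(-2) + (1.75)·(2) + (2.75)·(-3)) / 3 = -2/3 = -0.6667
  s[X_2,X_2] = ((3)·(3) + (-2)·(-2) + (2)·(2) + (-3)·(-3)) / 3 = 26/3 = 8.6667
  Sample standard deviations s_i = √(s[i,i]):
  s(X_1) = √(7.5833) = 2.7538
  s(X_2) = √(8.6667) = 2.9439

Step 3 — r_{ij} = s_{ij} / (s_i · s_j):
  r[X_1,X_1] = 1 (diagonal).
  r[X_1,X_2] = -0.6667 / (2.7538 · 2.9439) = -0.6667 / 8.1069 = -0.0822
  r[X_2,X_2] = 1 (diagonal).

R is symmetric with unit diagonal. Assembling:

R = [[1, -0.0822],
 [-0.0822, 1]]


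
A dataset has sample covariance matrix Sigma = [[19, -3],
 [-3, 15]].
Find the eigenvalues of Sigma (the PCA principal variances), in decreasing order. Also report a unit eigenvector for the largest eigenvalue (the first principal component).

Step 1 — characteristic polynomial of 2×2 Sigma:
  det(Sigma - λI) = λ² - trace · λ + det = 0.
  trace = 19 + 15 = 34, det = 19·15 - (-3)² = 276.
Step 2 — discriminant:
  Δ = trace² - 4·det = 1156 - 1104 = 52.
Step 3 — eigenvalues:
  λ = (trace ± √Δ)/2 = (34 ± 7.2111)/2,
  λ_1 = 20.6056,  λ_2 = 13.3944.

Step 4 — unit eigenvector for λ_1: solve (Sigma - λ_1 I)v = 0. First row:
  (19 - 20.6056)·v_x + (-3)·v_y = 0, i.e. (-1.6056)·v_x + (-3)·v_y = 0,
  so v ∝ (b, λ_1 - a) = (-3, 1.6056); multiply by -1 so the first entry is positive: u = (3, -1.6056).
  ||u|| = √((3)² + (-1.6056)²) = √(11.5778) ≈ 3.4026,
  v_1 = u/||u|| ≈ (0.8817, -0.4719) (||v_1|| = 1).

λ_1 = 20.6056,  λ_2 = 13.3944;  v_1 ≈ (0.8817, -0.4719)


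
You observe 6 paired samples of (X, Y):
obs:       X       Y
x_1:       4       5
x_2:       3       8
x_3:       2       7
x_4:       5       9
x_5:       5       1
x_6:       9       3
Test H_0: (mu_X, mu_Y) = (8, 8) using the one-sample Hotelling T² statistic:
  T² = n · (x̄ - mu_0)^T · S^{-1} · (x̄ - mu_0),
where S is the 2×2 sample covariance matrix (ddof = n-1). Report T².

Step 1 — sample mean vector:
  mean(X) = (4 + 3 + 2 + 5 + 5 + 9) / 6 = 28/6 = 4.6667
  mean(Y) = (5 + 8 + 7 + 9 + 1 + 3) / 6 = 33/6 = 5.5
  x̄ = (4.6667, 5.5),  deviation x̄ - mu_0 = (4.6667, 5.5) - (8, 8) = (-3.3333, -2.5).

Step 2 — sample covariance matrix, S[i,j] = (1/(n-1)) · Σ_k (x_{k,i} - mean_i) · (x_{k,j} - mean_j), divisor n-1 = 5:
  S[X,X] = ((-0.6667)·(-0.6667) + (-1.6667)·(-1.6667) + (-2.6667)·(-2.6667) + (0.3333)·(0.3333) + (0.3333)·(0.3333) + (4.3333)·(4.3333)) / 5 = 29.3333/5 = 5.8667
  S[X,Y] = ((-0.6667)·(-0.5) + (-1.6667)·(2.5) + (-2.6667)·(1.5) + (0.3333)·(3.5) + (0.3333)·(-4.5) + (4.3333)·(-2.5)) / 5 = -19/5 = -3.8
  S[Y,Y] = ((-0.5)·(-0.5) + (2.5)·(2.5) + (1.5)·(1.5) + (3.5)·(3.5) + (-4.5)·(-4.5) + (-2.5)·(-2.5)) / 5 = 47.5/5 = 9.5
  S = [[5.8667, -3.8],
 [-3.8, 9.5]].

Step 3 — invert S. det(S) = 5.8667·9.5 - (-3.8)² = 41.2933.
  S^{-1} = (1/det) · [[d, -b], [-b, a]] = [[0.2301, 0.092],
 [0.092, 0.1421]].

Step 4 — quadratic form (x̄ - mu_0)^T · S^{-1} · (x̄ - mu_0):
  S^{-1} · (x̄ - mu_0) = (-0.9969, -0.6619),
  (x̄ - mu_0)^T · [...] = (-3.3333)·(-0.9969) + (-2.5)·(-0.6619) = 4.9779.

Step 5 — scale by n: T² = 6 · 4.9779 = 29.8676.

T² ≈ 29.8676


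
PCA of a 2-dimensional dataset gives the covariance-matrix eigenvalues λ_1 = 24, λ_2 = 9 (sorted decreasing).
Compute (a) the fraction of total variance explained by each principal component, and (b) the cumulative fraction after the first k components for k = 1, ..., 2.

Step 1 — total variance = trace(Sigma) = Σ λ_i = 24 + 9 = 33.

Step 2 — fraction explained by component i = λ_i / Σ λ:
  PC1: 24/33 = 0.7273
  PC2: 9/33 = 0.2727

Step 3 — cumulative fraction after k components = (λ_1 + ... + λ_k) / Σ λ:
  k = 1: 24/33 = 0.7273
  k = 2: (24 + 9)/33 = 33/33 = 1

Summary (fraction, with percent):

explained: PC1 0.7273 (72.73%), PC2 0.2727 (27.27%);  cumulative: 0.7273, 1


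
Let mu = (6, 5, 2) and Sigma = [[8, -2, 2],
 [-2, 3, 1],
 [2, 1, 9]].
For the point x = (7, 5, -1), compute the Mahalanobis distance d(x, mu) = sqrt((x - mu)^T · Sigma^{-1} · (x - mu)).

Step 1 — centre the observation: (x - mu) = (1, 0, -3).

Step 2 — invert Sigma (cofactor / det for 3×3, or solve directly):
  Sigma^{-1} = [[0.1711, 0.1316, -0.0526],
 [0.1316, 0.4474, -0.0789],
 [-0.0526, -0.0789, 0.1316]].

Step 3 — form the quadratic (x - mu)^T · Sigma^{-1} · (x - mu):
  Sigma^{-1} · (x - mu) = (0.3289, 0.3684, -0.4474).
  (x - mu)^T · [Sigma^{-1} · (x - mu)] = (1)·(0.3289) + (0)·(0.3684) + (-3)·(-0.4474) = 1.6711.

Step 4 — take square root: d = √(1.6711) ≈ 1.2927.

d(x, mu) = √(1.6711) ≈ 1.2927


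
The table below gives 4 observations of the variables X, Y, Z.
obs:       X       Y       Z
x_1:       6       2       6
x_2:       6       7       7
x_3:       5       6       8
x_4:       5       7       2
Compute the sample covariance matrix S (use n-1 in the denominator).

Step 1 — column means:
  mean(X) = (6 + 6 + 5 + 5) / 4 = 22/4 = 5.5
  mean(Y) = (2 + 7 + 6 + 7) / 4 = 22/4 = 5.5
  mean(Z) = (6 + 7 + 8 + 2) / 4 = 23/4 = 5.75

Step 2 — sample covariance S[i,j] = (1/(n-1)) · Σ_k (x_{k,i} - mean_i) · (x_{k,j} - mean_j), with n-1 = 3.
  S[X,X] = ((0.5)·(0.5) + (0.5)·(0.5) + (-0.5)·(-0.5) + (-0.5)·(-0.5)) / 3 = 1/3 = 0.3333
  S[X,Y] = ((0.5)·(-3.5) + (0.5)·(1.5) + (-0.5)·(0.5) + (-0.5)·(1.5)) / 3 = -2/3 = -0.6667
  S[X,Z] = ((0.5)·(0.25) + (0.5)·(1.25) + (-0.5)·(2.25) + (-0.5)·(-3.75)) / 3 = 1.5/3 = 0.5
  S[Y,Y] = ((-3.5)·(-3.5) + (1.5)·(1.5) + (0.5)·(0.5) + (1.5)·(1.5)) / 3 = 17/3 = 5.6667
  S[Y,Z] = ((-3.5)·(0.25) + (1.5)·(1.25) + (0.5)·(2.25) + (1.5)·(-3.75)) / 3 = -3.5/3 = -1.1667
  S[Z,Z] = ((0.25)·(0.25) + (1.25)·(1.25) + (2.25)·(2.25) + (-3.75)·(-3.75)) / 3 = 20.75/3 = 6.9167

S is symmetric (S[j,i] = S[i,j]). Assembling:

S = [[0.3333, -0.6667, 0.5],
 [-0.6667, 5.6667, -1.1667],
 [0.5, -1.1667, 6.9167]]


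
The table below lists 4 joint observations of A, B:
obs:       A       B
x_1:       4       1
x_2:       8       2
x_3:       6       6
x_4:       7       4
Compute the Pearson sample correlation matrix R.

Step 1 — column means:
  mean(A) = (4 + 8 + 6 + 7) / 4 = 25/4 = 6.25
  mean(B) = (1 + 2 + 6 + 4) / 4 = 13/4 = 3.25

Step 2 — sample variances and covariances s[i,j] = (1/(n-1)) · Σ_k (x_{k,i} - mean_i) · (x_{k,j} - mean_j), with n-1 = 3:
  s[A,A] = ((-2.25)·(-2.25) + (1.75)·(1.75) + (-0.25)·(-0.25) + (0.75)·(0.75)) / 3 = 8.75/3 = 2.9167
  s[A,B] = ((-2.25)·(-2.25) + (1.75)·(-1.25) + (-0.25)·(2.75) + (0.75)·(0.75)) / 3 = 2.75/3 = 0.9167
  s[B,B] = ((-2.25)·(-2.25) + (-1.25)·(-1.25) + (2.75)·(2.75) + (0.75)·(0.75)) / 3 = 14.75/3 = 4.9167
  Sample standard deviations s_i = √(s[i,i]):
  s(A) = √(2.9167) = 1.7078
  s(B) = √(4.9167) = 2.2174

Step 3 — r_{ij} = s_{ij} / (s_i · s_j):
  r[A,A] = 1 (diagonal).
  r[A,B] = 0.9167 / (1.7078 · 2.2174) = 0.9167 / 3.7869 = 0.2421
  r[B,B] = 1 (diagonal).

R is symmetric with unit diagonal. Assembling:

R = [[1, 0.2421],
 [0.2421, 1]]


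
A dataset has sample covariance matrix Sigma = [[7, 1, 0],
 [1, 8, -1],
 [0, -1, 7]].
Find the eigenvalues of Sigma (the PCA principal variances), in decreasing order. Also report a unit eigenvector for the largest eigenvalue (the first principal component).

Step 1 — characteristic polynomial p(λ) = det(λI - Sigma) = λ³ - tr·λ² + c_1·λ - det, where tr = trace, c_1 = sum of the principal 2×2 minors, det = det(Sigma):
  tr = 7 + 8 + 7 = 22,
  c_1 = (7·8 - (1)²) + (7·7 - (0)²) + (8·7 - (-1)²) = 55 + 49 + 55 = 159,
  det = 7·(8·7 - (-1)²) - (1)·((1)·7 - (-1)·(0)) + (0)·((1)·(-1) - 8·(0)) = 7·(55) - (1)·(7) + (0)·(-1) = 378.
  So p(λ) = λ³ - 22λ² + 159λ - 378.
Step 2 — look for an integer root (rational root theorem: any rational root is an integer divisor of 378). Testing λ = 6:
  p(6) = 216 - 792 + 954 - 378 = 0  ✓
  Dividing out (λ - 6): p(λ) = (λ - 6)(λ² - 16λ + 63).
Step 3 — remaining eigenvalues from the quadratic λ² - 16λ + 63 = 0:
  Δ = 16² - 4·63 = 256 - 252 = 4,  λ = (16 ± √4)/2 = (16 ± 2)/2 = 9 or 7.
  Sorted: λ_1 = 9,  λ_2 = 7,  λ_3 = 6  (check: sum = 22 = tr ✓).

Step 4 — unit eigenvector for λ_1 = 9: v spans the null space of (Sigma - λ_1 I), whose rows are
  r_1 = (-2, 1, 0),  r_2 = (1, -1, -1),  r_3 = (0, -1, -2).
  v is orthogonal to every row, so take v ∝ r_1 × r_2 = ((1)·(-1) - (0)·(-1), (0)·(1) - (-2)·(-1), (-2)·(-1) - (1)·(1)) = (-1, -2, 1).
  Rescale (multiply by -1 so the first nonzero entry is positive): u = (1, 2, -1).
  ||u|| = √((1)² + (2)² + (-1)²) = √(6) ≈ 2.4495,  v_1 = u/||u|| ≈ (0.4082, 0.8165, -0.4082) (||v_1|| = 1).

λ_1 = 9,  λ_2 = 7,  λ_3 = 6;  v_1 ≈ (0.4082, 0.8165, -0.4082)


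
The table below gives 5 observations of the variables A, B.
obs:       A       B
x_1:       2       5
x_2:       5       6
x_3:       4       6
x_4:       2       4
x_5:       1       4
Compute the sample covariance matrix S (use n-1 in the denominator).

Step 1 — column means:
  mean(A) = (2 + 5 + 4 + 2 + 1) / 5 = 14/5 = 2.8
  mean(B) = (5 + 6 + 6 + 4 + 4) / 5 = 25/5 = 5

Step 2 — sample covariance S[i,j] = (1/(n-1)) · Σ_k (x_{k,i} - mean_i) · (x_{k,j} - mean_j), with n-1 = 4.
  S[A,A] = ((-0.8)·(-0.8) + (2.2)·(2.2) + (1.2)·(1.2) + (-0.8)·(-0.8) + (-1.8)·(-1.8)) / 4 = 10.8/4 = 2.7
  S[A,B] = ((-0.8)·(0) + (2.2)·(1) + (1.2)·(1) + (-0.8)·(-1) + (-1.8)·(-1)) / 4 = 6/4 = 1.5
  S[B,B] = ((0)·(0) + (1)·(1) + (1)·(1) + (-1)·(-1) + (-1)·(-1)) / 4 = 4/4 = 1

S is symmetric (S[j,i] = S[i,j]). Assembling:

S = [[2.7, 1.5],
 [1.5, 1]]


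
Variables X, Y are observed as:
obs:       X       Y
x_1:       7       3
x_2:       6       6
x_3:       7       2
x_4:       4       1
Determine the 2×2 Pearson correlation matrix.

Step 1 — column means:
  mean(X) = (7 + 6 + 7 + 4) / 4 = 24/4 = 6
  mean(Y) = (3 + 6 + 2 + 1) / 4 = 12/4 = 3

Step 2 — sample variances and covariances s[i,j] = (1/(n-1)) · Σ_k (x_{k,i} - mean_i) · (x_{k,j} - mean_j), with n-1 = 3:
  s[X,X] = ((1)·(1) + (0)·(0) + (1)·(1) + (-2)·(-2)) / 3 = 6/3 = 2
  s[X,Y] = ((1)·(0) + (0)·(3) + (1)·(-1) + (-2)·(-2)) / 3 = 3/3 = 1
  s[Y,Y] = ((0)·(0) + (3)·(3) + (-1)·(-1) + (-2)·(-2)) / 3 = 14/3 = 4.6667
  Sample standard deviations s_i = √(s[i,i]):
  s(X) = √(2) = 1.4142
  s(Y) = √(4.6667) = 2.1602

Step 3 — r_{ij} = s_{ij} / (s_i · s_j):
  r[X,X] = 1 (diagonal).
  r[X,Y] = 1 / (1.4142 · 2.1602) = 1 / 3.0551 = 0.3273
  r[Y,Y] = 1 (diagonal).

R is symmetric with unit diagonal. Assembling:

R = [[1, 0.3273],
 [0.3273, 1]]


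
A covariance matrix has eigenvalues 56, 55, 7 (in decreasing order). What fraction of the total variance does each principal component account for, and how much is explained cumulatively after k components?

Step 1 — total variance = trace(Sigma) = Σ λ_i = 56 + 55 + 7 = 118.

Step 2 — fraction explained by component i = λ_i / Σ λ:
  PC1: 56/118 = 0.4746
  PC2: 55/118 = 0.4661
  PC3: 7/118 = 0.0593

Step 3 — cumulative fraction after k components = (λ_1 + ... + λ_k) / Σ λ:
  k = 1: 56/118 = 0.4746
  k = 2: (56 + 55)/118 = 111/118 = 0.9407
  k = 3: (56 + 55 + 7)/118 = 118/118 = 1

Summary (fraction, with percent):

explained: PC1 0.4746 (47.46%), PC2 0.4661 (46.61%), PC3 0.0593 (5.93%);  cumulative: 0.4746, 0.9407, 1


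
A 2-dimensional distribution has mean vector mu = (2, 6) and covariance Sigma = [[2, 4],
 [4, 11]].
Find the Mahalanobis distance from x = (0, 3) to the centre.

Step 1 — centre the observation: (x - mu) = (-2, -3).

Step 2 — invert Sigma. det(Sigma) = 2·11 - (4)² = 6.
  Sigma^{-1} = (1/det) · [[d, -b], [-b, a]] = [[1.8333, -0.6667],
 [-0.6667, 0.3333]].

Step 3 — form the quadratic (x - mu)^T · Sigma^{-1} · (x - mu):
  Sigma^{-1} · (x - mu) = (-1.6667, 0.3333).
  (x - mu)^T · [Sigma^{-1} · (x - mu)] = (-2)·(-1.6667) + (-3)·(0.3333) = 2.3333.

Step 4 — take square root: d = √(2.3333) ≈ 1.5275.

d(x, mu) = √(2.3333) ≈ 1.5275


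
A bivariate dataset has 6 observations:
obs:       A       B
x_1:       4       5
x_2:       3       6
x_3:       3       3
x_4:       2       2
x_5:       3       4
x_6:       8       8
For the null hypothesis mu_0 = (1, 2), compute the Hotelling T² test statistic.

Step 1 — sample mean vector:
  mean(A) = (4 + 3 + 3 + 2 + 3 + 8) / 6 = 23/6 = 3.8333
  mean(B) = (5 + 6 + 3 + 2 + 4 + 8) / 6 = 28/6 = 4.6667
  x̄ = (3.8333, 4.6667),  deviation x̄ - mu_0 = (3.8333, 4.6667) - (1, 2) = (2.8333, 2.6667).

Step 2 — sample covariance matrix, S[i,j] = (1/(n-1)) · Σ_k (x_{k,i} - mean_i) · (x_{k,j} - mean_j), divisor n-1 = 5:
  S[A,A] = ((0.1667)·(0.1667) + (-0.8333)·(-0.8333) + (-0.8333)·(-0.8333) + (-1.8333)·(-1.8333) + (-0.8333)·(-0.8333) + (4.1667)·(4.1667)) / 5 = 22.8333/5 = 4.5667
  S[A,B] = ((0.1667)·(0.3333) + (-0.8333)·(1.3333) + (-0.8333)·(-1.6667) + (-1.8333)·(-2.6667) + (-0.8333)·(-0.6667) + (4.1667)·(3.3333)) / 5 = 19.6667/5 = 3.9333
  S[B,B] = ((0.3333)·(0.3333) + (1.3333)·(1.3333) + (-1.6667)·(-1.6667) + (-2.6667)·(-2.6667) + (-0.6667)·(-0.6667) + (3.3333)·(3.3333)) / 5 = 23.3333/5 = 4.6667
  S = [[4.5667, 3.9333],
 [3.9333, 4.6667]].

Step 3 — invert S. det(S) = 4.5667·4.6667 - (3.9333)² = 5.84.
  S^{-1} = (1/det) · [[d, -b], [-b, a]] = [[0.7991, -0.6735],
 [-0.6735, 0.782]].

Step 4 — quadratic form (x̄ - mu_0)^T · S^{-1} · (x̄ - mu_0):
  S^{-1} · (x̄ - mu_0) = (0.468, 0.1769),
  (x̄ - mu_0)^T · [...] = (2.8333)·(0.468) + (2.6667)·(0.1769) = 1.7979.

Step 5 — scale by n: T² = 6 · 1.7979 = 10.7877.

T² ≈ 10.7877


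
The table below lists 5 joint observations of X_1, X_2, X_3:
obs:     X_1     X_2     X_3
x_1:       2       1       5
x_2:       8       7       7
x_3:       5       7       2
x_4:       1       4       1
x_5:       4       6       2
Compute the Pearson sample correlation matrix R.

Step 1 — column means:
  mean(X_1) = (2 + 8 + 5 + 1 + 4) / 5 = 20/5 = 4
  mean(X_2) = (1 + 7 + 7 + 4 + 6) / 5 = 25/5 = 5
  mean(X_3) = (5 + 7 + 2 + 1 + 2) / 5 = 17/5 = 3.4

Step 2 — sample variances and covariances s[i,j] = (1/(n-1)) · Σ_k (x_{k,i} - mean_i) · (x_{k,j} - mean_j), with n-1 = 4:
  s[X_1,X_1] = ((-2)·(-2) + (4)·(4) + (1)·(1) + (-3)·(-3) + (0)·(0)) / 4 = 30/4 = 7.5
  s[X_1,X_2] = ((-2)·(-4) + (4)·(2) + (1)·(2) + (-3)·(-1) + (0)·(1)) / 4 = 21/4 = 5.25
  s[X_1,X_3] = ((-2)·(1.6) + (4)·(3.6) + (1)·(-1.4) + (-3)·(-2.4) + (0)·(-1.4)) / 4 = 17/4 = 4.25
  s[X_2,X_2] = ((-4)·(-4) + (2)·(2) + (2)·(2) + (-1)·(-1) + (1)·(1)) / 4 = 26/4 = 6.5
  s[X_2,X_3] = ((-4)·(1.6) + (2)·(3.6) + (2)·(-1.4) + (-1)·(-2.4) + (1)·(-1.4)) / 4 = -1/4 = -0.25
  s[X_3,X_3] = ((1.6)·(1.6) + (3.6)·(3.6) + (-1.4)·(-1.4) + (-2.4)·(-2.4) + (-1.4)·(-1.4)) / 4 = 25.2/4 = 6.3
  Sample standard deviations s_i = √(s[i,i]):
  s(X_1) = √(7.5) = 2.7386
  s(X_2) = √(6.5) = 2.5495
  s(X_3) = √(6.3) = 2.51

Step 3 — r_{ij} = s_{ij} / (s_i · s_j):
  r[X_1,X_1] = 1 (diagonal).
  r[X_1,X_2] = 5.25 / (2.7386 · 2.5495) = 5.25 / 6.9821 = 0.7519
  r[X_1,X_3] = 4.25 / (2.7386 · 2.51) = 4.25 / 6.8739 = 0.6183
  r[X_2,X_2] = 1 (diagonal).
  r[X_2,X_3] = -0.25 / (2.5495 · 2.51) = -0.25 / 6.3992 = -0.0391
  r[X_3,X_3] = 1 (diagonal).

R is symmetric with unit diagonal. Assembling:

R = [[1, 0.7519, 0.6183],
 [0.7519, 1, -0.0391],
 [0.6183, -0.0391, 1]]


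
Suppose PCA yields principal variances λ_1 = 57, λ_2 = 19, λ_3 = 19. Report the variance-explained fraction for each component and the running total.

Step 1 — total variance = trace(Sigma) = Σ λ_i = 57 + 19 + 19 = 95.

Step 2 — fraction explained by component i = λ_i / Σ λ:
  PC1: 57/95 = 0.6
  PC2: 19/95 = 0.2
  PC3: 19/95 = 0.2

Step 3 — cumulative fraction after k components = (λ_1 + ... + λ_k) / Σ λ:
  k = 1: 57/95 = 0.6
  k = 2: (57 + 19)/95 = 76/95 = 0.8
  k = 3: (57 + 19 + 19)/95 = 95/95 = 1

Summary (fraction, with percent):

explained: PC1 0.6 (60%), PC2 0.2 (20%), PC3 0.2 (20%);  cumulative: 0.6, 0.8, 1


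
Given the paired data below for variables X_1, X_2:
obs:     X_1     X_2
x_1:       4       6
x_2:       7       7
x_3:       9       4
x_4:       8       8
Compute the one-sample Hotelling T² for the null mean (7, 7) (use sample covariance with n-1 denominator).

Step 1 — sample mean vector:
  mean(X_1) = (4 + 7 + 9 + 8) / 4 = 28/4 = 7
  mean(X_2) = (6 + 7 + 4 + 8) / 4 = 25/4 = 6.25
  x̄ = (7, 6.25),  deviation x̄ - mu_0 = (7, 6.25) - (7, 7) = (0, -0.75).

Step 2 — sample covariance matrix, S[i,j] = (1/(n-1)) · Σ_k (x_{k,i} - mean_i) · (x_{k,j} - mean_j), divisor n-1 = 3:
  S[X_1,X_1] = ((-3)·(-3) + (0)·(0) + (2)·(2) + (1)·(1)) / 3 = 14/3 = 4.6667
  S[X_1,X_2] = ((-3)·(-0.25) + (0)·(0.75) + (2)·(-2.25) + (1)·(1.75)) / 3 = -2/3 = -0.6667
  S[X_2,X_2] = ((-0.25)·(-0.25) + (0.75)·(0.75) + (-2.25)·(-2.25) + (1.75)·(1.75)) / 3 = 8.75/3 = 2.9167
  S = [[4.6667, -0.6667],
 [-0.6667, 2.9167]].

Step 3 — invert S. det(S) = 4.6667·2.9167 - (-0.6667)² = 13.1667.
  S^{-1} = (1/det) · [[d, -b], [-b, a]] = [[0.2215, 0.0506],
 [0.0506, 0.3544]].

Step 4 — quadratic form (x̄ - mu_0)^T · S^{-1} · (x̄ - mu_0):
  S^{-1} · (x̄ - mu_0) = (-0.038, -0.2658),
  (x̄ - mu_0)^T · [...] = (0)·(-0.038) + (-0.75)·(-0.2658) = 0.1994.

Step 5 — scale by n: T² = 4 · 0.1994 = 0.7975.

T² ≈ 0.7975


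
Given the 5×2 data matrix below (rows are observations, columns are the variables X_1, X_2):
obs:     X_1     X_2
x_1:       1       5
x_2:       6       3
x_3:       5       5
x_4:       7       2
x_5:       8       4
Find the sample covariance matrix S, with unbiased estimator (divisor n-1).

Step 1 — column means:
  mean(X_1) = (1 + 6 + 5 + 7 + 8) / 5 = 27/5 = 5.4
  mean(X_2) = (5 + 3 + 5 + 2 + 4) / 5 = 19/5 = 3.8

Step 2 — sample covariance S[i,j] = (1/(n-1)) · Σ_k (x_{k,i} - mean_i) · (x_{k,j} - mean_j), with n-1 = 4.
  S[X_1,X_1] = ((-4.4)·(-4.4) + (0.6)·(0.6) + (-0.4)·(-0.4) + (1.6)·(1.6) + (2.6)·(2.6)) / 4 = 29.2/4 = 7.3
  S[X_1,X_2] = ((-4.4)·(1.2) + (0.6)·(-0.8) + (-0.4)·(1.2) + (1.6)·(-1.8) + (2.6)·(0.2)) / 4 = -8.6/4 = -2.15
  S[X_2,X_2] = ((1.2)·(1.2) + (-0.8)·(-0.8) + (1.2)·(1.2) + (-1.8)·(-1.8) + (0.2)·(0.2)) / 4 = 6.8/4 = 1.7

S is symmetric (S[j,i] = S[i,j]). Assembling:

S = [[7.3, -2.15],
 [-2.15, 1.7]]


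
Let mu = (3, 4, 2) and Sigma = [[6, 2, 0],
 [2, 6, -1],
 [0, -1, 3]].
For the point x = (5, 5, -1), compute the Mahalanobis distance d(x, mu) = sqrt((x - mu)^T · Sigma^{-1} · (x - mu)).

Step 1 — centre the observation: (x - mu) = (2, 1, -3).

Step 2 — invert Sigma (cofactor / det for 3×3, or solve directly):
  Sigma^{-1} = [[0.1889, -0.0667, -0.0222],
 [-0.0667, 0.2, 0.0667],
 [-0.0222, 0.0667, 0.3556]].

Step 3 — form the quadratic (x - mu)^T · Sigma^{-1} · (x - mu):
  Sigma^{-1} · (x - mu) = (0.3778, -0.1333, -1.0444).
  (x - mu)^T · [Sigma^{-1} · (x - mu)] = (2)·(0.3778) + (1)·(-0.1333) + (-3)·(-1.0444) = 3.7556.

Step 4 — take square root: d = √(3.7556) ≈ 1.9379.

d(x, mu) = √(3.7556) ≈ 1.9379


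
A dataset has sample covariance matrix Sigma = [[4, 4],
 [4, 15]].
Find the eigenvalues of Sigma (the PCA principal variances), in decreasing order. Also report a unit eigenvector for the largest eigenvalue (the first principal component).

Step 1 — characteristic polynomial of 2×2 Sigma:
  det(Sigma - λI) = λ² - trace · λ + det = 0.
  trace = 4 + 15 = 19, det = 4·15 - (4)² = 44.
Step 2 — discriminant:
  Δ = trace² - 4·det = 361 - 176 = 185.
Step 3 — eigenvalues:
  λ = (trace ± √Δ)/2 = (19 ± 13.6015)/2,
  λ_1 = 16.3007,  λ_2 = 2.6993.

Step 4 — unit eigenvector for λ_1: solve (Sigma - λ_1 I)v = 0. First row:
  (4 - 16.3007)·v_x + (4)·v_y = 0, i.e. (-12.3007)·v_x + (4)·v_y = 0,
  so v ∝ (b, λ_1 - a) = (4, 12.3007) = u.
  ||u|| = √((4)² + (12.3007)²) = √(167.3081) ≈ 12.9348,
  v_1 = u/||u|| ≈ (0.3092, 0.951) (||v_1|| = 1).

λ_1 = 16.3007,  λ_2 = 2.6993;  v_1 ≈ (0.3092, 0.951)


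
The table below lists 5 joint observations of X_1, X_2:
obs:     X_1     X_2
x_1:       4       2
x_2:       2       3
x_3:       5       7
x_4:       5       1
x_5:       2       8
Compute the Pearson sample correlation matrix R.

Step 1 — column means:
  mean(X_1) = (4 + 2 + 5 + 5 + 2) / 5 = 18/5 = 3.6
  mean(X_2) = (2 + 3 + 7 + 1 + 8) / 5 = 21/5 = 4.2

Step 2 — sample variances and covariances s[i,j] = (1/(n-1)) · Σ_k (x_{k,i} - mean_i) · (x_{k,j} - mean_j), with n-1 = 4:
  s[X_1,X_1] = ((0.4)·(0.4) + (-1.6)·(-1.6) + (1.4)·(1.4) + (1.4)·(1.4) + (-1.6)·(-1.6)) / 4 = 9.2/4 = 2.3
  s[X_1,X_2] = ((0.4)·(-2.2) + (-1.6)·(-1.2) + (1.4)·(2.8) + (1.4)·(-3.2) + (-1.6)·(3.8)) / 4 = -5.6/4 = -1.4
  s[X_2,X_2] = ((-2.2)·(-2.2) + (-1.2)·(-1.2) + (2.8)·(2.8) + (-3.2)·(-3.2) + (3.8)·(3.8)) / 4 = 38.8/4 = 9.7
  Sample standard deviations s_i = √(s[i,i]):
  s(X_1) = √(2.3) = 1.5166
  s(X_2) = √(9.7) = 3.1145

Step 3 — r_{ij} = s_{ij} / (s_i · s_j):
  r[X_1,X_1] = 1 (diagonal).
  r[X_1,X_2] = -1.4 / (1.5166 · 3.1145) = -1.4 / 4.7233 = -0.2964
  r[X_2,X_2] = 1 (diagonal).

R is symmetric with unit diagonal. Assembling:

R = [[1, -0.2964],
 [-0.2964, 1]]


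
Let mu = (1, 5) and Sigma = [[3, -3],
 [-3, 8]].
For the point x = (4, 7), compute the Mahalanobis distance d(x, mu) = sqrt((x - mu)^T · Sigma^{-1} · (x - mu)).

Step 1 — centre the observation: (x - mu) = (3, 2).

Step 2 — invert Sigma. det(Sigma) = 3·8 - (-3)² = 15.
  Sigma^{-1} = (1/det) · [[d, -b], [-b, a]] = [[0.5333, 0.2],
 [0.2, 0.2]].

Step 3 — form the quadratic (x - mu)^T · Sigma^{-1} · (x - mu):
  Sigma^{-1} · (x - mu) = (2, 1).
  (x - mu)^T · [Sigma^{-1} · (x - mu)] = (3)·(2) + (2)·(1) = 8.

Step 4 — take square root: d = √(8) ≈ 2.8284.

d(x, mu) = √(8) ≈ 2.8284


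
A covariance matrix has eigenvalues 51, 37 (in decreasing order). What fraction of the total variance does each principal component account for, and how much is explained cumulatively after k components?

Step 1 — total variance = trace(Sigma) = Σ λ_i = 51 + 37 = 88.

Step 2 — fraction explained by component i = λ_i / Σ λ:
  PC1: 51/88 = 0.5795
  PC2: 37/88 = 0.4205

Step 3 — cumulative fraction after k components = (λ_1 + ... + λ_k) / Σ λ:
  k = 1: 51/88 = 0.5795
  k = 2: (51 + 37)/88 = 88/88 = 1

Summary (fraction, with percent):

explained: PC1 0.5795 (57.95%), PC2 0.4205 (42.05%);  cumulative: 0.5795, 1


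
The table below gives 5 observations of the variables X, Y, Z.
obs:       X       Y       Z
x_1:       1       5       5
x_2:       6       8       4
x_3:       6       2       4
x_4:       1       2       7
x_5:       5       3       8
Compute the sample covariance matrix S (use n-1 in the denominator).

Step 1 — column means:
  mean(X) = (1 + 6 + 6 + 1 + 5) / 5 = 19/5 = 3.8
  mean(Y) = (5 + 8 + 2 + 2 + 3) / 5 = 20/5 = 4
  mean(Z) = (5 + 4 + 4 + 7 + 8) / 5 = 28/5 = 5.6

Step 2 — sample covariance S[i,j] = (1/(n-1)) · Σ_k (x_{k,i} - mean_i) · (x_{k,j} - mean_j), with n-1 = 4.
  S[X,X] = ((-2.8)·(-2.8) + (2.2)·(2.2) + (2.2)·(2.2) + (-2.8)·(-2.8) + (1.2)·(1.2)) / 4 = 26.8/4 = 6.7
  S[X,Y] = ((-2.8)·(1) + (2.2)·(4) + (2.2)·(-2) + (-2.8)·(-2) + (1.2)·(-1)) / 4 = 6/4 = 1.5
  S[X,Z] = ((-2.8)·(-0.6) + (2.2)·(-1.6) + (2.2)·(-1.6) + (-2.8)·(1.4) + (1.2)·(2.4)) / 4 = -6.4/4 = -1.6
  S[Y,Y] = ((1)·(1) + (4)·(4) + (-2)·(-2) + (-2)·(-2) + (-1)·(-1)) / 4 = 26/4 = 6.5
  S[Y,Z] = ((1)·(-0.6) + (4)·(-1.6) + (-2)·(-1.6) + (-2)·(1.4) + (-1)·(2.4)) / 4 = -9/4 = -2.25
  S[Z,Z] = ((-0.6)·(-0.6) + (-1.6)·(-1.6) + (-1.6)·(-1.6) + (1.4)·(1.4) + (2.4)·(2.4)) / 4 = 13.2/4 = 3.3

S is symmetric (S[j,i] = S[i,j]). Assembling:

S = [[6.7, 1.5, -1.6],
 [1.5, 6.5, -2.25],
 [-1.6, -2.25, 3.3]]


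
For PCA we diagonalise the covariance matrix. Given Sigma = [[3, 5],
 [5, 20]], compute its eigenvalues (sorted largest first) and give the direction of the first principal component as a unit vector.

Step 1 — characteristic polynomial of 2×2 Sigma:
  det(Sigma - λI) = λ² - trace · λ + det = 0.
  trace = 3 + 20 = 23, det = 3·20 - (5)² = 35.
Step 2 — discriminant:
  Δ = trace² - 4·det = 529 - 140 = 389.
Step 3 — eigenvalues:
  λ = (trace ± √Δ)/2 = (23 ± 19.7231)/2,
  λ_1 = 21.3615,  λ_2 = 1.6385.

Step 4 — unit eigenvector for λ_1: solve (Sigma - λ_1 I)v = 0. First row:
  (3 - 21.3615)·v_x + (5)·v_y = 0, i.e. (-18.3615)·v_x + (5)·v_y = 0,
  so v ∝ (b, λ_1 - a) = (5, 18.3615) = u.
  ||u|| = √((5)² + (18.3615)²) = √(362.1462) ≈ 19.0301,
  v_1 = u/||u|| ≈ (0.2627, 0.9649) (||v_1|| = 1).

λ_1 = 21.3615,  λ_2 = 1.6385;  v_1 ≈ (0.2627, 0.9649)


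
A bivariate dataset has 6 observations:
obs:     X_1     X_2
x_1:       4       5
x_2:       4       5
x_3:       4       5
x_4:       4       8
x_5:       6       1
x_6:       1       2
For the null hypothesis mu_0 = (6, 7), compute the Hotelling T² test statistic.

Step 1 — sample mean vector:
  mean(X_1) = (4 + 4 + 4 + 4 + 6 + 1) / 6 = 23/6 = 3.8333
  mean(X_2) = (5 + 5 + 5 + 8 + 1 + 2) / 6 = 26/6 = 4.3333
  x̄ = (3.8333, 4.3333),  deviation x̄ - mu_0 = (3.8333, 4.3333) - (6, 7) = (-2.1667, -2.6667).

Step 2 — sample covariance matrix, S[i,j] = (1/(n-1)) · Σ_k (x_{k,i} - mean_i) · (x_{k,j} - mean_j), divisor n-1 = 5:
  S[X_1,X_1] = ((0.1667)·(0.1667) + (0.1667)·(0.1667) + (0.1667)·(0.1667) + (0.1667)·(0.1667) + (2.1667)·(2.1667) + (-2.8333)·(-2.8333)) / 5 = 12.8333/5 = 2.5667
  S[X_1,X_2] = ((0.1667)·(0.6667) + (0.1667)·(0.6667) + (0.1667)·(0.6667) + (0.1667)·(3.6667) + (2.1667)·(-3.3333) + (-2.8333)·(-2.3333)) / 5 = 0.3333/5 = 0.0667
  S[X_2,X_2] = ((0.6667)·(0.6667) + (0.6667)·(0.6667) + (0.6667)·(0.6667) + (3.6667)·(3.6667) + (-3.3333)·(-3.3333) + (-2.3333)·(-2.3333)) / 5 = 31.3333/5 = 6.2667
  S = [[2.5667, 0.0667],
 [0.0667, 6.2667]].

Step 3 — invert S. det(S) = 2.5667·6.2667 - (0.0667)² = 16.08.
  S^{-1} = (1/det) · [[d, -b], [-b, a]] = [[0.3897, -0.0041],
 [-0.0041, 0.1596]].

Step 4 — quadratic form (x̄ - mu_0)^T · S^{-1} · (x̄ - mu_0):
  S^{-1} · (x̄ - mu_0) = (-0.8333, -0.4167),
  (x̄ - mu_0)^T · [...] = (-2.1667)·(-0.8333) + (-2.6667)·(-0.4167) = 2.9167.

Step 5 — scale by n: T² = 6 · 2.9167 = 17.5.

T² ≈ 17.5


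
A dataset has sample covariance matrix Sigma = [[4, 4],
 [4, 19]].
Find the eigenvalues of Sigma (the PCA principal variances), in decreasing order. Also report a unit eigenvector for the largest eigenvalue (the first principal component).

Step 1 — characteristic polynomial of 2×2 Sigma:
  det(Sigma - λI) = λ² - trace · λ + det = 0.
  trace = 4 + 19 = 23, det = 4·19 - (4)² = 60.
Step 2 — discriminant:
  Δ = trace² - 4·det = 529 - 240 = 289.
Step 3 — eigenvalues:
  λ = (trace ± √Δ)/2 = (23 ± 17)/2,
  λ_1 = 20,  λ_2 = 3.

Step 4 — unit eigenvector for λ_1: solve (Sigma - λ_1 I)v = 0. First row:
  (4 - 20)·v_x + (4)·v_y = 0, i.e. (-16)·v_x + (4)·v_y = 0,
  so v ∝ (b, λ_1 - a) = (4, 16) = u.
  ||u|| = √((4)² + (16)²) = √(272) ≈ 16.4924,
  v_1 = u/||u|| ≈ (0.2425, 0.9701) (||v_1|| = 1).

λ_1 = 20,  λ_2 = 3;  v_1 ≈ (0.2425, 0.9701)


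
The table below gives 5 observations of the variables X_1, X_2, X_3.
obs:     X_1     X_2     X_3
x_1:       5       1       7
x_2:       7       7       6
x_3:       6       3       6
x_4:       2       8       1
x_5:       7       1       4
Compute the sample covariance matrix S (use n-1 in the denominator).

Step 1 — column means:
  mean(X_1) = (5 + 7 + 6 + 2 + 7) / 5 = 27/5 = 5.4
  mean(X_2) = (1 + 7 + 3 + 8 + 1) / 5 = 20/5 = 4
  mean(X_3) = (7 + 6 + 6 + 1 + 4) / 5 = 24/5 = 4.8

Step 2 — sample covariance S[i,j] = (1/(n-1)) · Σ_k (x_{k,i} - mean_i) · (x_{k,j} - mean_j), with n-1 = 4.
  S[X_1,X_1] = ((-0.4)·(-0.4) + (1.6)·(1.6) + (0.6)·(0.6) + (-3.4)·(-3.4) + (1.6)·(1.6)) / 4 = 17.2/4 = 4.3
  S[X_1,X_2] = ((-0.4)·(-3) + (1.6)·(3) + (0.6)·(-1) + (-3.4)·(4) + (1.6)·(-3)) / 4 = -13/4 = -3.25
  S[X_1,X_3] = ((-0.4)·(2.2) + (1.6)·(1.2) + (0.6)·(1.2) + (-3.4)·(-3.8) + (1.6)·(-0.8)) / 4 = 13.4/4 = 3.35
  S[X_2,X_2] = ((-3)·(-3) + (3)·(3) + (-1)·(-1) + (4)·(4) + (-3)·(-3)) / 4 = 44/4 = 11
  S[X_2,X_3] = ((-3)·(2.2) + (3)·(1.2) + (-1)·(1.2) + (4)·(-3.8) + (-3)·(-0.8)) / 4 = -17/4 = -4.25
  S[X_3,X_3] = ((2.2)·(2.2) + (1.2)·(1.2) + (1.2)·(1.2) + (-3.8)·(-3.8) + (-0.8)·(-0.8)) / 4 = 22.8/4 = 5.7

S is symmetric (S[j,i] = S[i,j]). Assembling:

S = [[4.3, -3.25, 3.35],
 [-3.25, 11, -4.25],
 [3.35, -4.25, 5.7]]


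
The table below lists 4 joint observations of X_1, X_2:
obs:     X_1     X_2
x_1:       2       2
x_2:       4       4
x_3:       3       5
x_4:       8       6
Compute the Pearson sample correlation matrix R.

Step 1 — column means:
  mean(X_1) = (2 + 4 + 3 + 8) / 4 = 17/4 = 4.25
  mean(X_2) = (2 + 4 + 5 + 6) / 4 = 17/4 = 4.25

Step 2 — sample variances and covariances s[i,j] = (1/(n-1)) · Σ_k (x_{k,i} - mean_i) · (x_{k,j} - mean_j), with n-1 = 3:
  s[X_1,X_1] = ((-2.25)·(-2.25) + (-0.25)·(-0.25) + (-1.25)·(-1.25) + (3.75)·(3.75)) / 3 = 20.75/3 = 6.9167
  s[X_1,X_2] = ((-2.25)·(-2.25) + (-0.25)·(-0.25) + (-1.25)·(0.75) + (3.75)·(1.75)) / 3 = 10.75/3 = 3.5833
  s[X_2,X_2] = ((-2.25)·(-2.25) + (-0.25)·(-0.25) + (0.75)·(0.75) + (1.75)·(1.75)) / 3 = 8.75/3 = 2.9167
  Sample standard deviations s_i = √(s[i,i]):
  s(X_1) = √(6.9167) = 2.63
  s(X_2) = √(2.9167) = 1.7078

Step 3 — r_{ij} = s_{ij} / (s_i · s_j):
  r[X_1,X_1] = 1 (diagonal).
  r[X_1,X_2] = 3.5833 / (2.63 · 1.7078) = 3.5833 / 4.4915 = 0.7978
  r[X_2,X_2] = 1 (diagonal).

R is symmetric with unit diagonal. Assembling:

R = [[1, 0.7978],
 [0.7978, 1]]


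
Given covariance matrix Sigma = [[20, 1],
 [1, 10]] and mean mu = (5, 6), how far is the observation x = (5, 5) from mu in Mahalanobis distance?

Step 1 — centre the observation: (x - mu) = (0, -1).

Step 2 — invert Sigma. det(Sigma) = 20·10 - (1)² = 199.
  Sigma^{-1} = (1/det) · [[d, -b], [-b, a]] = [[0.0503, -0.005],
 [-0.005, 0.1005]].

Step 3 — form the quadratic (x - mu)^T · Sigma^{-1} · (x - mu):
  Sigma^{-1} · (x - mu) = (0.005, -0.1005).
  (x - mu)^T · [Sigma^{-1} · (x - mu)] = (0)·(0.005) + (-1)·(-0.1005) = 0.1005.

Step 4 — take square root: d = √(0.1005) ≈ 0.317.

d(x, mu) = √(0.1005) ≈ 0.317


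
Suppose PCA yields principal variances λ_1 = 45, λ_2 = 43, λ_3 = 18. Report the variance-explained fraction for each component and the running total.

Step 1 — total variance = trace(Sigma) = Σ λ_i = 45 + 43 + 18 = 106.

Step 2 — fraction explained by component i = λ_i / Σ λ:
  PC1: 45/106 = 0.4245
  PC2: 43/106 = 0.4057
  PC3: 18/106 = 0.1698

Step 3 — cumulative fraction after k components = (λ_1 + ... + λ_k) / Σ λ:
  k = 1: 45/106 = 0.4245
  k = 2: (45 + 43)/106 = 88/106 = 0.8302
  k = 3: (45 + 43 + 18)/106 = 106/106 = 1

Summary (fraction, with percent):

explained: PC1 0.4245 (42.45%), PC2 0.4057 (40.57%), PC3 0.1698 (16.98%);  cumulative: 0.4245, 0.8302, 1


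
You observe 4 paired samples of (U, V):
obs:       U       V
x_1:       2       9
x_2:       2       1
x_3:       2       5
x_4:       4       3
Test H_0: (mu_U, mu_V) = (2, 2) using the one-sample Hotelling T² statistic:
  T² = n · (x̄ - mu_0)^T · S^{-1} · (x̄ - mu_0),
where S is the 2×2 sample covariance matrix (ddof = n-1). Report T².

Step 1 — sample mean vector:
  mean(U) = (2 + 2 + 2 + 4) / 4 = 10/4 = 2.5
  mean(V) = (9 + 1 + 5 + 3) / 4 = 18/4 = 4.5
  x̄ = (2.5, 4.5),  deviation x̄ - mu_0 = (2.5, 4.5) - (2, 2) = (0.5, 2.5).

Step 2 — sample covariance matrix, S[i,j] = (1/(n-1)) · Σ_k (x_{k,i} - mean_i) · (x_{k,j} - mean_j), divisor n-1 = 3:
  S[U,U] = ((-0.5)·(-0.5) + (-0.5)·(-0.5) + (-0.5)·(-0.5) + (1.5)·(1.5)) / 3 = 3/3 = 1
  S[U,V] = ((-0.5)·(4.5) + (-0.5)·(-3.5) + (-0.5)·(0.5) + (1.5)·(-1.5)) / 3 = -3/3 = -1
  S[V,V] = ((4.5)·(4.5) + (-3.5)·(-3.5) + (0.5)·(0.5) + (-1.5)·(-1.5)) / 3 = 35/3 = 11.6667
  S = [[1, -1],
 [-1, 11.6667]].

Step 3 — invert S. det(S) = 1·11.6667 - (-1)² = 10.6667.
  S^{-1} = (1/det) · [[d, -b], [-b, a]] = [[1.0938, 0.0938],
 [0.0938, 0.0938]].

Step 4 — quadratic form (x̄ - mu_0)^T · S^{-1} · (x̄ - mu_0):
  S^{-1} · (x̄ - mu_0) = (0.7812, 0.2812),
  (x̄ - mu_0)^T · [...] = (0.5)·(0.7812) + (2.5)·(0.2812) = 1.0938.

Step 5 — scale by n: T² = 4 · 1.0938 = 4.375.

T² ≈ 4.375
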